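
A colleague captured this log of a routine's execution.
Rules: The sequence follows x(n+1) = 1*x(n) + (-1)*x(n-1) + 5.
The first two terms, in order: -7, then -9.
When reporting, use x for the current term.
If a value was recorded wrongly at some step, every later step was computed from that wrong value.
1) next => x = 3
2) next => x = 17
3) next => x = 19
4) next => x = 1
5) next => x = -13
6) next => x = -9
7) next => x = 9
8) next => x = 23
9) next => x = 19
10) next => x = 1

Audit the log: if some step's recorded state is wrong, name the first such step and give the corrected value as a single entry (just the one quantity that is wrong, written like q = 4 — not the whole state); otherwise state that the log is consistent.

Recomputing the run from the initial state:
step 1: x = 3
step 2: x = 17
step 3: x = 19
step 4: x = 7
step 5: x = -7
step 6: x = -9
step 7: x = 3
step 8: x = 17
step 9: x = 19
step 10: x = 7
The first disagreement with the log is at step 4, where the value should be x = 7.

step 4, x = 7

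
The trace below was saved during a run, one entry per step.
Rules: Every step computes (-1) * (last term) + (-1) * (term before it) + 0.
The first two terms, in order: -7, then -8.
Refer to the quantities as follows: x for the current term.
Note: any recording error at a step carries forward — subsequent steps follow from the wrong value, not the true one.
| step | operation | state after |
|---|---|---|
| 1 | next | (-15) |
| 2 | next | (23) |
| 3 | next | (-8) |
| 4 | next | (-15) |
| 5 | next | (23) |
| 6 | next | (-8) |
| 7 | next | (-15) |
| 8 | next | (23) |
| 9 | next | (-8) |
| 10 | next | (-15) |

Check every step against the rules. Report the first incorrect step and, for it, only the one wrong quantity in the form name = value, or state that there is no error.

step 1, x = 15

step 1: x = -1*(-8) + (-1)*(-7) + (0) = 15 -> this is not what the trace shows
Conclusion: step 1 carries the first error; the entry should be x = 15.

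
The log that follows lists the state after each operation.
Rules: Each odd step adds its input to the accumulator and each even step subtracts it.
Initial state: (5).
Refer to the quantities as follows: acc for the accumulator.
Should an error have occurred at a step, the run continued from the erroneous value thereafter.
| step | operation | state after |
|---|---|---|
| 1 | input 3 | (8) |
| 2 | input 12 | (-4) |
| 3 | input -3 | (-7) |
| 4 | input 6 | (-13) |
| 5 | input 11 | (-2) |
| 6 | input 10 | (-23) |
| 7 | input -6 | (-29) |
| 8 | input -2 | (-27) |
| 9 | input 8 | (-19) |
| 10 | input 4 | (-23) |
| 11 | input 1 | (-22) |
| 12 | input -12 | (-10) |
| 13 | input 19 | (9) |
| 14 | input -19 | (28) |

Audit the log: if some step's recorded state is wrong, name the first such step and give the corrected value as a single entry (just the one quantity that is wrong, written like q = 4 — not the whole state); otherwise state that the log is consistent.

Recomputing the run from the initial state:
step 1: acc = 8
step 2: acc = -4
step 3: acc = -7
step 4: acc = -13
step 5: acc = -2
step 6: acc = -12
step 7: acc = -18
step 8: acc = -16
step 9: acc = -8
step 10: acc = -12
step 11: acc = -11
step 12: acc = 1
step 13: acc = 20
step 14: acc = 39
The first disagreement with the log is at step 6, where the value should be acc = -12.

step 6, acc = -12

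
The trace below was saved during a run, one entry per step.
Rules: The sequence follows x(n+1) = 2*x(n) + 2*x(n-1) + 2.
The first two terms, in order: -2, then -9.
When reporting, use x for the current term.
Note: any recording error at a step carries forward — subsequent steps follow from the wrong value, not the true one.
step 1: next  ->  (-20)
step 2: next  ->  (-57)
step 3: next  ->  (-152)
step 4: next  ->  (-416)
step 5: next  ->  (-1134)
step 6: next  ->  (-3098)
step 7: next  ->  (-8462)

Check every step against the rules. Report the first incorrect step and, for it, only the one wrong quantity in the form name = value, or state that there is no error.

step 2, x = -56

Step 1: x = 2*(-9) + (2)*(-2) + (2) = -20 — exactly as logged.
Step 2: x = 2*(-20) + (2)*(-9) + (2) = -56 — the entry is off here.
So the first discrepancy is step 2, where the right value is x = -56.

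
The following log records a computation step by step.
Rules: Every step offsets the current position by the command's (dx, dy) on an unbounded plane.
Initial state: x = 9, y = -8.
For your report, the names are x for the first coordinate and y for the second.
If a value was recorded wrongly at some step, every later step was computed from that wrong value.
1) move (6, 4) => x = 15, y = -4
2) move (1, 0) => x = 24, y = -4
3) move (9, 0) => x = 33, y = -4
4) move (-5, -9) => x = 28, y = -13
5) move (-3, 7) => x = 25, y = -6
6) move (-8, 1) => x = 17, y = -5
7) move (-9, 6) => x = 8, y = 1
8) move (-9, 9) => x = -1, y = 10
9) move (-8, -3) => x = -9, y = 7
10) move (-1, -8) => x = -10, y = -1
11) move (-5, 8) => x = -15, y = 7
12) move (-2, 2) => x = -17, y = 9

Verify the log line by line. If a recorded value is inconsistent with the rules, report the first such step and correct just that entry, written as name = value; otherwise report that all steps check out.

Recomputing the run from the initial state:
step 1: x = 15, y = -4
step 2: x = 16, y = -4
step 3: x = 25, y = -4
step 4: x = 20, y = -13
step 5: x = 17, y = -6
step 6: x = 9, y = -5
step 7: x = 0, y = 1
step 8: x = -9, y = 10
step 9: x = -17, y = 7
step 10: x = -18, y = -1
step 11: x = -23, y = 7
step 12: x = -25, y = 9
The first disagreement with the log is at step 2, where the value should be x = 16.

step 2, x = 16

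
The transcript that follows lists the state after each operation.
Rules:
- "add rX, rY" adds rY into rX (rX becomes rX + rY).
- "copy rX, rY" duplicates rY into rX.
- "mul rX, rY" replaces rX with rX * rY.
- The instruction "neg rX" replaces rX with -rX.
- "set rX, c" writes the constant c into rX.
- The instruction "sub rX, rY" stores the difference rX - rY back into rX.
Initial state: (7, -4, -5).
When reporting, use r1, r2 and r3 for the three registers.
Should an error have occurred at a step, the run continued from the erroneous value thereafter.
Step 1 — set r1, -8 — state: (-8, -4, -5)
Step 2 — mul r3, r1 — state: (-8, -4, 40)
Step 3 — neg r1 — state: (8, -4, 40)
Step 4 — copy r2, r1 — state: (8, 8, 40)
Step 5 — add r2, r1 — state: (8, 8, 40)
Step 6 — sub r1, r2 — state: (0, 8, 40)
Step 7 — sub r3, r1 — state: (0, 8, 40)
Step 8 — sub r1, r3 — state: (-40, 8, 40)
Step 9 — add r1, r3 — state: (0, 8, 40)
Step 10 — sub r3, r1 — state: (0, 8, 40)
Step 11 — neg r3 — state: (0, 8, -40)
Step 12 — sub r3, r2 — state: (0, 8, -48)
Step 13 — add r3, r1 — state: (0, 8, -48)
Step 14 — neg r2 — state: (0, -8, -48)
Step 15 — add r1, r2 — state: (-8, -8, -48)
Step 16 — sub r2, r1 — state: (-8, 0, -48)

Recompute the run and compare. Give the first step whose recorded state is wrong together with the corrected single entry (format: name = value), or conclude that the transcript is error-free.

step 5, r2 = 16

1. r1 = -8 (agrees with the transcript)
2. r3 = -5 * -8 = 40 (agrees with the transcript)
3. r1 = -(-8) = 8 (same as recorded)
4. r2 = 8 (matches)
5. r2 = 8 + 8 = 16 (the recorded entry deviates here)
The earliest wrong entry is at step 5: it should read r2 = 16.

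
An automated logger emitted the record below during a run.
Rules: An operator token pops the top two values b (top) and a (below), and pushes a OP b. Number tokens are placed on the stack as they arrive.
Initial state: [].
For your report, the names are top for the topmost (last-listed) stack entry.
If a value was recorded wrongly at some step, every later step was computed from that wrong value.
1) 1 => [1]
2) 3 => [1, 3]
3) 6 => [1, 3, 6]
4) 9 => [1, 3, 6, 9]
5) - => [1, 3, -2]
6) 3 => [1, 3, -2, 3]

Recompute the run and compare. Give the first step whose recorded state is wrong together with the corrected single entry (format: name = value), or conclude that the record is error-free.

step 5, top = -3

Step 1: push 1: top = 1 — same as recorded.
Step 2: push 3: top = 3 — exactly as logged.
Step 3: push 6: top = 6 — confirmed correct.
Step 4: push 9: top = 9 — exactly as logged.
Step 5: 6 - 9 = -3 — not what was recorded.
The audit stops at step 5: the recorded entry is wrong and should be top = -3.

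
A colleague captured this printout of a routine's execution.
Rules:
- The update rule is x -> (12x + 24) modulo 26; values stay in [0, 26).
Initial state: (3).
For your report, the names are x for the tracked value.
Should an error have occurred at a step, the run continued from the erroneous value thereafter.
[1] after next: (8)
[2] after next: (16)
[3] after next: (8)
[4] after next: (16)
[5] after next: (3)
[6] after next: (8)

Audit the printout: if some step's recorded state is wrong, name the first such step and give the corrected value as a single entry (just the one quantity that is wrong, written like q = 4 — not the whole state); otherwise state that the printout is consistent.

Step 1: x = (12*3 + 24) mod 26 = 8 — confirmed correct.
Step 2: x = (12*8 + 24) mod 26 = 16 — verified.
Step 3: x = (12*16 + 24) mod 26 = 8 — matches.
Step 4: x = (12*8 + 24) mod 26 = 16 — matches.
Step 5: x = (12*16 + 24) mod 26 = 8 — the recorded entry deviates here.
First incorrect step: 5; the correct value is x = 8.

step 5, x = 8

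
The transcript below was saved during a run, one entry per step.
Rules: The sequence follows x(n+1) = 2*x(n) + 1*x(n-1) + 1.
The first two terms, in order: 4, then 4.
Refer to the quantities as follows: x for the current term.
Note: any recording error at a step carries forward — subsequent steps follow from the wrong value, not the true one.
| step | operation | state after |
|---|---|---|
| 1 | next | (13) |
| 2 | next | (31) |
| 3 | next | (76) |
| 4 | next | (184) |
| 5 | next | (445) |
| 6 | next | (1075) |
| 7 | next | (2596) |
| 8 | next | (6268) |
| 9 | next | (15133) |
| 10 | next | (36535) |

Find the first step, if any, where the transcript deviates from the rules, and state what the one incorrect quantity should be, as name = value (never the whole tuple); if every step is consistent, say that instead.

1. x = 2*(4) + (1)*(4) + (1) = 13 (checks out)
2. x = 2*(13) + (1)*(4) + (1) = 31 (in agreement)
3. x = 2*(31) + (1)*(13) + (1) = 76 (same as recorded)
4. x = 2*(76) + (1)*(31) + (1) = 184 (no discrepancy)
5. x = 2*(184) + (1)*(76) + (1) = 445 (matches)
6. x = 2*(445) + (1)*(184) + (1) = 1075 (same as recorded)
7. x = 2*(1075) + (1)*(445) + (1) = 2596 (checks out)
8. x = 2*(2596) + (1)*(1075) + (1) = 6268 (same as recorded)
9. x = 2*(6268) + (1)*(2596) + (1) = 15133 (matches)
10. x = 2*(15133) + (1)*(6268) + (1) = 36535 (verified)
All steps check out; nothing to correct.

no error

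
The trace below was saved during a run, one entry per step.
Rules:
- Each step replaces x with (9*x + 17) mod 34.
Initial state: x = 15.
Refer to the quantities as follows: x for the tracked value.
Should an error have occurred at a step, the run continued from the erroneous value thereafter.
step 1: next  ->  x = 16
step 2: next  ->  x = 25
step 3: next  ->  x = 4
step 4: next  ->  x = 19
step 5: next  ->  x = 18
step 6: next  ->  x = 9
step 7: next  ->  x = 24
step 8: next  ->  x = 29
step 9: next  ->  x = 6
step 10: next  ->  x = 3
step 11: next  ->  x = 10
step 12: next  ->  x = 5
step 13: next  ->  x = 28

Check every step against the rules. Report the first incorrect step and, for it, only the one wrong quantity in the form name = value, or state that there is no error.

step 7, x = 30

Step 1: x = (9*15 + 17) mod 34 = 16 — exactly as logged.
Step 2: x = (9*16 + 17) mod 34 = 25 — matches.
Step 3: x = (9*25 + 17) mod 34 = 4 — in agreement.
Step 4: x = (9*4 + 17) mod 34 = 19 — no discrepancy.
Step 5: x = (9*19 + 17) mod 34 = 18 — in agreement.
Step 6: x = (9*18 + 17) mod 34 = 9 — no discrepancy.
Step 7: x = (9*9 + 17) mod 34 = 30 — this is not what the trace shows.
The audit stops at step 7: the recorded entry is wrong and should be x = 30.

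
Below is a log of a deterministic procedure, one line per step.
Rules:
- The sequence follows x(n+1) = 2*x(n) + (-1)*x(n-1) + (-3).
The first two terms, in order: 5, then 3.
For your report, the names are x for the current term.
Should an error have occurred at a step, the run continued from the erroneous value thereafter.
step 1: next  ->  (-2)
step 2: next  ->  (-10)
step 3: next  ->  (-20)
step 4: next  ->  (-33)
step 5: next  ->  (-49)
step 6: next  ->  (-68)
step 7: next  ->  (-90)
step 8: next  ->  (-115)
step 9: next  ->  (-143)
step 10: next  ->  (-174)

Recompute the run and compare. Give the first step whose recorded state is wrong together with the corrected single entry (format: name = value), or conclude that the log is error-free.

Recomputing the run from the initial state:
step 1: x = -2
step 2: x = -10
step 3: x = -21
step 4: x = -35
step 5: x = -52
step 6: x = -72
step 7: x = -95
step 8: x = -121
step 9: x = -150
step 10: x = -182
The first disagreement with the log is at step 3, where the value should be x = -21.

step 3, x = -21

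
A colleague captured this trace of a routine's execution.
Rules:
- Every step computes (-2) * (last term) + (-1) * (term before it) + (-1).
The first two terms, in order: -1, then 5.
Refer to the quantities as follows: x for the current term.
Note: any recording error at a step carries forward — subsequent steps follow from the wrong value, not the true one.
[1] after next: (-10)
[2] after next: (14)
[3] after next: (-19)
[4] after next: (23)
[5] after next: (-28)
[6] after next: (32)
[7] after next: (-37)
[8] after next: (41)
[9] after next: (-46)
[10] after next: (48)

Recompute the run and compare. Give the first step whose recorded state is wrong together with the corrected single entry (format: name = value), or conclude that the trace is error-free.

step 10, x = 50

step 1: x = -2*(5) + (-1)*(-1) + (-1) = -10 -> exactly as logged
step 2: x = -2*(-10) + (-1)*(5) + (-1) = 14 -> no discrepancy
step 3: x = -2*(14) + (-1)*(-10) + (-1) = -19 -> verified
step 4: x = -2*(-19) + (-1)*(14) + (-1) = 23 -> checks out
step 5: x = -2*(23) + (-1)*(-19) + (-1) = -28 -> matches
step 6: x = -2*(-28) + (-1)*(23) + (-1) = 32 -> exactly as logged
step 7: x = -2*(32) + (-1)*(-28) + (-1) = -37 -> exactly as logged
step 8: x = -2*(-37) + (-1)*(32) + (-1) = 41 -> no discrepancy
step 9: x = -2*(41) + (-1)*(-37) + (-1) = -46 -> exactly as logged
step 10: x = -2*(-46) + (-1)*(41) + (-1) = 50 -> a discrepancy with the trace
The audit stops at step 10: the recorded entry is wrong and should be x = 50.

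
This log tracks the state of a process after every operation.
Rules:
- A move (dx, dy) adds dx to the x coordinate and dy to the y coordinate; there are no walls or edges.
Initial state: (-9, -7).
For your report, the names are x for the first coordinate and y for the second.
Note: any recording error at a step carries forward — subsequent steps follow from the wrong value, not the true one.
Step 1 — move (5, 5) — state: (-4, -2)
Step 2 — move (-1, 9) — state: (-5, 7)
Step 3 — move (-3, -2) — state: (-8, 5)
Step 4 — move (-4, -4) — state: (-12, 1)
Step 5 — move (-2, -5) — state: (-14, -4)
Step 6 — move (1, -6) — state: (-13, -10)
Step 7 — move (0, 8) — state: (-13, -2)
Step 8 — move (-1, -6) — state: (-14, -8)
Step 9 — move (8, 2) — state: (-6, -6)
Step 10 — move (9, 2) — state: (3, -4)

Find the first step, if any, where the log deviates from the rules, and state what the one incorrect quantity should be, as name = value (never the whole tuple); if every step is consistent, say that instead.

no error

1. x = -9 + (5) = -4, y = -7 + (5) = -2 (in agreement)
2. x = -4 + (-1) = -5, y = -2 + (9) = 7 (same as recorded)
3. x = -5 + (-3) = -8, y = 7 + (-2) = 5 (agrees with the log)
4. x = -8 + (-4) = -12, y = 5 + (-4) = 1 (agrees with the log)
5. x = -12 + (-2) = -14, y = 1 + (-5) = -4 (same as recorded)
6. x = -14 + (1) = -13, y = -4 + (-6) = -10 (matches)
7. x = -13 + (0) = -13, y = -10 + (8) = -2 (consistent with the log)
8. x = -13 + (-1) = -14, y = -2 + (-6) = -8 (exactly as logged)
9. x = -14 + (8) = -6, y = -8 + (2) = -6 (checks out)
10. x = -6 + (9) = 3, y = -6 + (2) = -4 (exactly as logged)
Nothing is out of place; the run is error-free.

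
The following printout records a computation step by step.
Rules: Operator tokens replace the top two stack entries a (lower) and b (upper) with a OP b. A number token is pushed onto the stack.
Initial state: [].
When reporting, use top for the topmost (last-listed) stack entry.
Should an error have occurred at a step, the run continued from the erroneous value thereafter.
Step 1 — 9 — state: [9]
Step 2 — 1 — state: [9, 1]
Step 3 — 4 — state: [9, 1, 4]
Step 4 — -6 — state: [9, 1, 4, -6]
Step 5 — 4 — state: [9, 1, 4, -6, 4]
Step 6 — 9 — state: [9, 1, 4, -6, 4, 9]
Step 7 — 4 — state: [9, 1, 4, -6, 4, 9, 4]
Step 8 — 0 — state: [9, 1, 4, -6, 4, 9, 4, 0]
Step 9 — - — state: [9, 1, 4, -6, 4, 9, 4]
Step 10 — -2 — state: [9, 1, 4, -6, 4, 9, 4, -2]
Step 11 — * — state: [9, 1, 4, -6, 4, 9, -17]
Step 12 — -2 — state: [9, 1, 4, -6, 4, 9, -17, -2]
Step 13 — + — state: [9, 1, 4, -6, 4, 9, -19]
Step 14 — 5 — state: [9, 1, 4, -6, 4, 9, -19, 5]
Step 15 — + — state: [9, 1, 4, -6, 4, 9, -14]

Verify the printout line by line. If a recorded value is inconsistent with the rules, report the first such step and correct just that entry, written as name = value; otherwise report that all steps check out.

step 11, top = -8

Recomputing the run from the initial state:
step 1: [9]
step 2: [9, 1]
step 3: [9, 1, 4]
step 4: [9, 1, 4, -6]
step 5: [9, 1, 4, -6, 4]
step 6: [9, 1, 4, -6, 4, 9]
step 7: [9, 1, 4, -6, 4, 9, 4]
step 8: [9, 1, 4, -6, 4, 9, 4, 0]
step 9: [9, 1, 4, -6, 4, 9, 4]
step 10: [9, 1, 4, -6, 4, 9, 4, -2]
step 11: [9, 1, 4, -6, 4, 9, -8]
step 12: [9, 1, 4, -6, 4, 9, -8, -2]
step 13: [9, 1, 4, -6, 4, 9, -10]
step 14: [9, 1, 4, -6, 4, 9, -10, 5]
step 15: [9, 1, 4, -6, 4, 9, -5]
The first disagreement with the printout is at step 11, where the value should be top = -8.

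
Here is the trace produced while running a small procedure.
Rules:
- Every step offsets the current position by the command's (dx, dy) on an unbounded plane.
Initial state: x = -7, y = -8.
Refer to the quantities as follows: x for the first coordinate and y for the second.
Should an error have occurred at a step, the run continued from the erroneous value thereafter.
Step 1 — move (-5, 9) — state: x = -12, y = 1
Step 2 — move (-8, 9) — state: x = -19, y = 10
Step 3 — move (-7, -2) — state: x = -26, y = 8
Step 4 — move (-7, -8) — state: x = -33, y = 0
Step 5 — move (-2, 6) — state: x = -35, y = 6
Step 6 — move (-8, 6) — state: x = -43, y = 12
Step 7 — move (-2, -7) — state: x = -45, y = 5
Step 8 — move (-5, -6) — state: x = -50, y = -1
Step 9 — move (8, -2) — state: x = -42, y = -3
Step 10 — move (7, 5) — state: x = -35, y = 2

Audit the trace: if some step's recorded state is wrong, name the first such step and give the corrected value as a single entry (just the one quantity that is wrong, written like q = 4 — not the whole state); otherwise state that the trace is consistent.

Recomputing the run from the initial state:
step 1: x = -12, y = 1
step 2: x = -20, y = 10
step 3: x = -27, y = 8
step 4: x = -34, y = 0
step 5: x = -36, y = 6
step 6: x = -44, y = 12
step 7: x = -46, y = 5
step 8: x = -51, y = -1
step 9: x = -43, y = -3
step 10: x = -36, y = 2
The first disagreement with the trace is at step 2, where the value should be x = -20.

step 2, x = -20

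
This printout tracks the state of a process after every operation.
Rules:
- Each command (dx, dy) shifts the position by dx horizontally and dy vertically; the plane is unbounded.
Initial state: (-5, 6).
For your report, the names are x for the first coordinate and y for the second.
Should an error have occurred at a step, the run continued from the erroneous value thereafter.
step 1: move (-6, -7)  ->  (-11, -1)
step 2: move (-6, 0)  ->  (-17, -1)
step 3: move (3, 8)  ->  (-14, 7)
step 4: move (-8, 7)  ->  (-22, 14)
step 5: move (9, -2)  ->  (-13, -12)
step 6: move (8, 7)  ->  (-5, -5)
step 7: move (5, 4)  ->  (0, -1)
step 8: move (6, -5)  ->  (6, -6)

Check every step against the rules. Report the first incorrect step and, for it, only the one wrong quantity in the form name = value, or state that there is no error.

step 5, y = 12

1. x = -5 + (-6) = -11, y = 6 + (-7) = -1 (confirmed correct)
2. x = -11 + (-6) = -17, y = -1 + (0) = -1 (confirmed correct)
3. x = -17 + (3) = -14, y = -1 + (8) = 7 (agrees with the printout)
4. x = -14 + (-8) = -22, y = 7 + (7) = 14 (same as recorded)
5. x = -22 + (9) = -13, y = 14 + (-2) = 12 (the entry is off here)
The earliest wrong entry is at step 5: it should read y = 12.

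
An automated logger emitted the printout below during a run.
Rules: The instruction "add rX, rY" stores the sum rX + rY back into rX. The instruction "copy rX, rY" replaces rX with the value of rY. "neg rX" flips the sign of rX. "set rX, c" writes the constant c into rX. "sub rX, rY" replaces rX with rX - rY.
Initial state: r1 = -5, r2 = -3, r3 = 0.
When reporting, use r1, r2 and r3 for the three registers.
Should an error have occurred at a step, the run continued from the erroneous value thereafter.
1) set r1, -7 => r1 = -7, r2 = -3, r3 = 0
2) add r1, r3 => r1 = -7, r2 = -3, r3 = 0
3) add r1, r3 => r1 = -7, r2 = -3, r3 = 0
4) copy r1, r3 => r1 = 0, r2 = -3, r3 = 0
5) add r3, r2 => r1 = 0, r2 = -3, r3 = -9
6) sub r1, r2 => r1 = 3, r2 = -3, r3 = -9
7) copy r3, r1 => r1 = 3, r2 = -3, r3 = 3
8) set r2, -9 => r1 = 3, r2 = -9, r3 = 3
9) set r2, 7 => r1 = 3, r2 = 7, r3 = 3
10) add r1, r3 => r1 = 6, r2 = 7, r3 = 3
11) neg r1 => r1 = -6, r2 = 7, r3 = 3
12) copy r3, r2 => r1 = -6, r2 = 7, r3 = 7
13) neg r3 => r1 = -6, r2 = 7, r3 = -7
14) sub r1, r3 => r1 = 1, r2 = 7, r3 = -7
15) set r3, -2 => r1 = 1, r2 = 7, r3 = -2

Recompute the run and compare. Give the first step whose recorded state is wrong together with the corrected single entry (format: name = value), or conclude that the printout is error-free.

step 5, r3 = -3

step 1: r1 = -7 -> matches
step 2: r1 = -7 + 0 = -7 -> checks out
step 3: r1 = -7 + 0 = -7 -> no discrepancy
step 4: r1 = 0 -> no discrepancy
step 5: r3 = 0 + -3 = -3 -> the entry is off here
So the first discrepancy is step 5, where the right value is r3 = -3.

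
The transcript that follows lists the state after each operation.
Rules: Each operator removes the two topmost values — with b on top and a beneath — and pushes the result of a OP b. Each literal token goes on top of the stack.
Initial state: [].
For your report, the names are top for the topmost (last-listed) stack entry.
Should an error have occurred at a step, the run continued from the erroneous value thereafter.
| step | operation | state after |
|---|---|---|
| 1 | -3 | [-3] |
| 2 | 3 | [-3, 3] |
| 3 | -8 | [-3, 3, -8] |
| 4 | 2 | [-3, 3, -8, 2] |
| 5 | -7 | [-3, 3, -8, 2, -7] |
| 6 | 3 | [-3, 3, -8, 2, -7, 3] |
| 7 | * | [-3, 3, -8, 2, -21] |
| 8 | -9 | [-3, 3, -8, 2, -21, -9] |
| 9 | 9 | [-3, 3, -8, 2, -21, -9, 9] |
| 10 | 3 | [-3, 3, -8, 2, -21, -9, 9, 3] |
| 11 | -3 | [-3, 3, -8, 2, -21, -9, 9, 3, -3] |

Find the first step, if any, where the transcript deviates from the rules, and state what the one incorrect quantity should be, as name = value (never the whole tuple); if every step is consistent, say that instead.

Recomputing the run from the initial state:
step 1: [-3]
step 2: [-3, 3]
step 3: [-3, 3, -8]
step 4: [-3, 3, -8, 2]
step 5: [-3, 3, -8, 2, -7]
step 6: [-3, 3, -8, 2, -7, 3]
step 7: [-3, 3, -8, 2, -21]
step 8: [-3, 3, -8, 2, -21, -9]
step 9: [-3, 3, -8, 2, -21, -9, 9]
step 10: [-3, 3, -8, 2, -21, -9, 9, 3]
step 11: [-3, 3, -8, 2, -21, -9, 9, 3, -3]
This matches the transcript at every step.

no error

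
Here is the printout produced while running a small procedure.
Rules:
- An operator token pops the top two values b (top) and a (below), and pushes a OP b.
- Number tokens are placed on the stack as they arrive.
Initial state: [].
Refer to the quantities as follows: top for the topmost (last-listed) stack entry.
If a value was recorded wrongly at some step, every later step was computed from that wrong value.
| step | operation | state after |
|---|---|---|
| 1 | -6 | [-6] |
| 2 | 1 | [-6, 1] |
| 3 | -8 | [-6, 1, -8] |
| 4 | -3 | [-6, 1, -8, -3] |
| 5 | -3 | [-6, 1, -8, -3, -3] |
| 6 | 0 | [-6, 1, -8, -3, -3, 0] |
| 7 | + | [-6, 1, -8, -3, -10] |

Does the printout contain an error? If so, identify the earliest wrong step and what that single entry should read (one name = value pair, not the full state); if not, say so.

1. push -6: top = -6 (consistent with the printout)
2. push 1: top = 1 (verified)
3. push -8: top = -8 (checks out)
4. push -3: top = -3 (exactly as logged)
5. push -3: top = -3 (consistent with the printout)
6. push 0: top = 0 (consistent with the printout)
7. -3 + 0 = -3 (not what was recorded)
The earliest wrong entry is at step 7: it should read top = -3.

step 7, top = -3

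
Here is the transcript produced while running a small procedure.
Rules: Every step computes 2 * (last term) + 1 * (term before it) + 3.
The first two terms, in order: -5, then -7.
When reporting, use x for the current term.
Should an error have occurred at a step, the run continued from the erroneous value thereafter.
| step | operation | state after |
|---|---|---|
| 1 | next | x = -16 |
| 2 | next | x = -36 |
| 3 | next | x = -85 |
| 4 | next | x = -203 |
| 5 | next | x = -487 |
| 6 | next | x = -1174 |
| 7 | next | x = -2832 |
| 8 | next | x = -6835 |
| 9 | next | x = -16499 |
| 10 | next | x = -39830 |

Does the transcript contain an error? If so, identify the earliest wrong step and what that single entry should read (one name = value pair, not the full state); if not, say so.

step 5, x = -488

Recomputing the run from the initial state:
step 1: x = -16
step 2: x = -36
step 3: x = -85
step 4: x = -203
step 5: x = -488
step 6: x = -1176
step 7: x = -2837
step 8: x = -6847
step 9: x = -16528
step 10: x = -39900
The first disagreement with the transcript is at step 5, where the value should be x = -488.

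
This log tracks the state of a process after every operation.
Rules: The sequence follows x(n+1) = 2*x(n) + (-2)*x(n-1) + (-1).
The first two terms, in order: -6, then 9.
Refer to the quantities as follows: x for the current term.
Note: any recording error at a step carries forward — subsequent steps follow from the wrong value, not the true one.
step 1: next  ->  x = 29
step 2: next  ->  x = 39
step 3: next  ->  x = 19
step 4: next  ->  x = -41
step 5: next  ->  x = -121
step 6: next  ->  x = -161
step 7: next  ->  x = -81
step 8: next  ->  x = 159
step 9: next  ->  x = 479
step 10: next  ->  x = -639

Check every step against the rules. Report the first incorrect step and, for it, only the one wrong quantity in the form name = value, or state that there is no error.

Recomputing the run from the initial state:
step 1: x = 29
step 2: x = 39
step 3: x = 19
step 4: x = -41
step 5: x = -121
step 6: x = -161
step 7: x = -81
step 8: x = 159
step 9: x = 479
step 10: x = 639
The first disagreement with the log is at step 10, where the value should be x = 639.

step 10, x = 639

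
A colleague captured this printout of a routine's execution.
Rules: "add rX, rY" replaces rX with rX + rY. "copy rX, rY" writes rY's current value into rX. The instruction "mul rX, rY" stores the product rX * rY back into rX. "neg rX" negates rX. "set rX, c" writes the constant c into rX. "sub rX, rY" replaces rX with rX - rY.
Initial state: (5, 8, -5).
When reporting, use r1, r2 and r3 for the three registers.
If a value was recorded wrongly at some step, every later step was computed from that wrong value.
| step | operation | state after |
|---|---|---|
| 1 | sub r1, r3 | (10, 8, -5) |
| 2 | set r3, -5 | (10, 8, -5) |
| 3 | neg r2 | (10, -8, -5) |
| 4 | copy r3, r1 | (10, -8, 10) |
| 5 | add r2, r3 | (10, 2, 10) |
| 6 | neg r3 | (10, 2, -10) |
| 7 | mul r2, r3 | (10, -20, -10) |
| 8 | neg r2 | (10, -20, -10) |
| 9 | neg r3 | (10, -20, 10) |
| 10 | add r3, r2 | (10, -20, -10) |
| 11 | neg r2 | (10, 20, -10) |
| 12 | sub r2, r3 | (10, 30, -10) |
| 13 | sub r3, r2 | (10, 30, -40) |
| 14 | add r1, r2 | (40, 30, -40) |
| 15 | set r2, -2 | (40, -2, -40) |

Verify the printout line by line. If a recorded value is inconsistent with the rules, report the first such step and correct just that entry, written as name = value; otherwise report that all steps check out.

step 8, r2 = 20

Step 1: r1 = 5 - -5 = 10 — confirmed correct.
Step 2: r3 = -5 — matches.
Step 3: r2 = -(8) = -8 — agrees with the printout.
Step 4: r3 = 10 — checks out.
Step 5: r2 = -8 + 10 = 2 — matches.
Step 6: r3 = -(10) = -10 — no discrepancy.
Step 7: r2 = 2 * -10 = -20 — matches.
Step 8: r2 = -(-20) = 20 — this is not what the printout shows.
The earliest wrong entry is at step 8: it should read r2 = 20.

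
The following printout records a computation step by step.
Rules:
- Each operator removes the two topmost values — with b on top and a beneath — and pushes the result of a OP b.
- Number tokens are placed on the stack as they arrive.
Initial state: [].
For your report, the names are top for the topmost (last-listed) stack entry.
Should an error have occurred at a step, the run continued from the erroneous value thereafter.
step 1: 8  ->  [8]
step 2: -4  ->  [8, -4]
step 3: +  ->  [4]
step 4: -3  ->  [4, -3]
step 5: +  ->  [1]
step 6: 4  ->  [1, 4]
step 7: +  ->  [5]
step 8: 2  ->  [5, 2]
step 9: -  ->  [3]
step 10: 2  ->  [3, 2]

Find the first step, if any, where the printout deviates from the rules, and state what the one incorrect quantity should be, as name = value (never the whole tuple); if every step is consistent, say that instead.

step 1: push 8: top = 8 -> exactly as logged
step 2: push -4: top = -4 -> confirmed correct
step 3: 8 + -4 = 4 -> exactly as logged
step 4: push -3: top = -3 -> confirmed correct
step 5: 4 + -3 = 1 -> same as recorded
step 6: push 4: top = 4 -> same as recorded
step 7: 1 + 4 = 5 -> same as recorded
step 8: push 2: top = 2 -> consistent with the printout
step 9: 5 - 2 = 3 -> verified
step 10: push 2: top = 2 -> no discrepancy
The recomputation confirms every line.

no error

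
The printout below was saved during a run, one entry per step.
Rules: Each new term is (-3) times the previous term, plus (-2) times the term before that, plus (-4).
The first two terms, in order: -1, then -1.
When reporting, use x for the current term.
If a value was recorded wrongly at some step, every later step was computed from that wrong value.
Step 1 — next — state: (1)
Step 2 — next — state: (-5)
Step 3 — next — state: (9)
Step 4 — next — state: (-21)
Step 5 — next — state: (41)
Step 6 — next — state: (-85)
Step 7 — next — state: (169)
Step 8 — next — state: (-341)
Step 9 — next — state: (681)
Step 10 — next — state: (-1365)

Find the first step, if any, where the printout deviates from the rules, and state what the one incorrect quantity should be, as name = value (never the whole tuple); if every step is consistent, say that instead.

no error

Recomputing the run from the initial state:
step 1: x = 1
step 2: x = -5
step 3: x = 9
step 4: x = -21
step 5: x = 41
step 6: x = -85
step 7: x = 169
step 8: x = -341
step 9: x = 681
step 10: x = -1365
This matches the printout at every step.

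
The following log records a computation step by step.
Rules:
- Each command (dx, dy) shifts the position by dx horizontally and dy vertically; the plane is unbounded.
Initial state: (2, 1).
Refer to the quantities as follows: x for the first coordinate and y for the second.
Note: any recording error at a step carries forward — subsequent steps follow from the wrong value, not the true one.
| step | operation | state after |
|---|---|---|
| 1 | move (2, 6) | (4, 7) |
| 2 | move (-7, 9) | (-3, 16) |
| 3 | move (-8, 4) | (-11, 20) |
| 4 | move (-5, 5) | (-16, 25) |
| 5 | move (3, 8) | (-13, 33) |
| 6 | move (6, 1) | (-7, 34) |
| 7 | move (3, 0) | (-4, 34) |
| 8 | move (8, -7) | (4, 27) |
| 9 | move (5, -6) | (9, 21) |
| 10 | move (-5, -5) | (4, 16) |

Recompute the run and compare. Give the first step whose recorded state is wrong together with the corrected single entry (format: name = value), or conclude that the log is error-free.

step 1: x = 2 + (2) = 4, y = 1 + (6) = 7 -> same as recorded
step 2: x = 4 + (-7) = -3, y = 7 + (9) = 16 -> verified
step 3: x = -3 + (-8) = -11, y = 16 + (4) = 20 -> checks out
step 4: x = -11 + (-5) = -16, y = 20 + (5) = 25 -> verified
step 5: x = -16 + (3) = -13, y = 25 + (8) = 33 -> checks out
step 6: x = -13 + (6) = -7, y = 33 + (1) = 34 -> matches
step 7: x = -7 + (3) = -4, y = 34 + (0) = 34 -> no discrepancy
step 8: x = -4 + (8) = 4, y = 34 + (-7) = 27 -> verified
step 9: x = 4 + (5) = 9, y = 27 + (-6) = 21 -> checks out
step 10: x = 9 + (-5) = 4, y = 21 + (-5) = 16 -> no discrepancy
All entries verified; no error found.

no error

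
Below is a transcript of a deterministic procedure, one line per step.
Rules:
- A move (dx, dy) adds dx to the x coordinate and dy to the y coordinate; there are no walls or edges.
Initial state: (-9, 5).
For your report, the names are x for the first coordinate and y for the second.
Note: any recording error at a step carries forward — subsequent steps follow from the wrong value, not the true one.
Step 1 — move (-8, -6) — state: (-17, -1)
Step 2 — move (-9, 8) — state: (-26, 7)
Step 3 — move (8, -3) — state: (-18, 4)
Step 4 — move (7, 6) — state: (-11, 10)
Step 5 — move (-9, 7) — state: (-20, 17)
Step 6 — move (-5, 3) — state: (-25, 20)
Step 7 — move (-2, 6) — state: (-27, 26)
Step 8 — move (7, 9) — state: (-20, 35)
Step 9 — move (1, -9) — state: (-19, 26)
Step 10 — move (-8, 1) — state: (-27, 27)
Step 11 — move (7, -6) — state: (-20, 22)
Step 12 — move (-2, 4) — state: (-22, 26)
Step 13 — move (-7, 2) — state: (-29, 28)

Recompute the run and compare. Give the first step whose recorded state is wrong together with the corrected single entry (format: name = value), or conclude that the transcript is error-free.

step 11, y = 21

step 1: x = -9 + (-8) = -17, y = 5 + (-6) = -1 -> consistent with the transcript
step 2: x = -17 + (-9) = -26, y = -1 + (8) = 7 -> confirmed correct
step 3: x = -26 + (8) = -18, y = 7 + (-3) = 4 -> matches
step 4: x = -18 + (7) = -11, y = 4 + (6) = 10 -> agrees with the transcript
step 5: x = -11 + (-9) = -20, y = 10 + (7) = 17 -> verified
step 6: x = -20 + (-5) = -25, y = 17 + (3) = 20 -> no discrepancy
step 7: x = -25 + (-2) = -27, y = 20 + (6) = 26 -> checks out
step 8: x = -27 + (7) = -20, y = 26 + (9) = 35 -> no discrepancy
step 9: x = -20 + (1) = -19, y = 35 + (-9) = 26 -> agrees with the transcript
step 10: x = -19 + (-8) = -27, y = 26 + (1) = 27 -> matches
step 11: x = -27 + (7) = -20, y = 27 + (-6) = 21 -> this is not what the transcript shows
First incorrect step: 11; the correct value is y = 21.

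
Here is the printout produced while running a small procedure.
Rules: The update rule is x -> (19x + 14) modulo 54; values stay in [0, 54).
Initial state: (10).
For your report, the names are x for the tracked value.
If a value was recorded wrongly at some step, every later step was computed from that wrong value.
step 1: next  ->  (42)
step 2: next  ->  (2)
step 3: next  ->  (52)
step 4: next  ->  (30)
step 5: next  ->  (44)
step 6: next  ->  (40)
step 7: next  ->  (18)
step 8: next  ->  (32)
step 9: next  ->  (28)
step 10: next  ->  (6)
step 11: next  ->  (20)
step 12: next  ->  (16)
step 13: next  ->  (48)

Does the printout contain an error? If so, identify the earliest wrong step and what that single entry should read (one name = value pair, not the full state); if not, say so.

no error

step 1: x = (19*10 + 14) mod 54 = 42 -> confirmed correct
step 2: x = (19*42 + 14) mod 54 = 2 -> in agreement
step 3: x = (19*2 + 14) mod 54 = 52 -> in agreement
step 4: x = (19*52 + 14) mod 54 = 30 -> no discrepancy
step 5: x = (19*30 + 14) mod 54 = 44 -> checks out
step 6: x = (19*44 + 14) mod 54 = 40 -> in agreement
step 7: x = (19*40 + 14) mod 54 = 18 -> exactly as logged
step 8: x = (19*18 + 14) mod 54 = 32 -> verified
step 9: x = (19*32 + 14) mod 54 = 28 -> no discrepancy
step 10: x = (19*28 + 14) mod 54 = 6 -> exactly as logged
step 11: x = (19*6 + 14) mod 54 = 20 -> checks out
step 12: x = (19*20 + 14) mod 54 = 16 -> agrees with the printout
step 13: x = (19*16 + 14) mod 54 = 48 -> confirmed correct
The whole run recomputes cleanly — no discrepancies.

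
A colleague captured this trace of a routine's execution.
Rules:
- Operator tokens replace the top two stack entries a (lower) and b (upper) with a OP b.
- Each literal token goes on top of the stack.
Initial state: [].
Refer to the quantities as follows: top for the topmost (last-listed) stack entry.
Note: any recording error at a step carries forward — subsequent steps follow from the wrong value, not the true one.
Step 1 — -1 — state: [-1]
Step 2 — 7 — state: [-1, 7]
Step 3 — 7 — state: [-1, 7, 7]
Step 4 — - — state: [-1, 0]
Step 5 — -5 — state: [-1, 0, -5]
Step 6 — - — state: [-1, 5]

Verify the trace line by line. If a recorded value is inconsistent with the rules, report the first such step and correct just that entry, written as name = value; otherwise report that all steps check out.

no error

1. push -1: top = -1 (confirmed correct)
2. push 7: top = 7 (verified)
3. push 7: top = 7 (consistent with the trace)
4. 7 - 7 = 0 (no discrepancy)
5. push -5: top = -5 (no discrepancy)
6. 0 - -5 = 5 (no discrepancy)
The whole run recomputes cleanly — no discrepancies.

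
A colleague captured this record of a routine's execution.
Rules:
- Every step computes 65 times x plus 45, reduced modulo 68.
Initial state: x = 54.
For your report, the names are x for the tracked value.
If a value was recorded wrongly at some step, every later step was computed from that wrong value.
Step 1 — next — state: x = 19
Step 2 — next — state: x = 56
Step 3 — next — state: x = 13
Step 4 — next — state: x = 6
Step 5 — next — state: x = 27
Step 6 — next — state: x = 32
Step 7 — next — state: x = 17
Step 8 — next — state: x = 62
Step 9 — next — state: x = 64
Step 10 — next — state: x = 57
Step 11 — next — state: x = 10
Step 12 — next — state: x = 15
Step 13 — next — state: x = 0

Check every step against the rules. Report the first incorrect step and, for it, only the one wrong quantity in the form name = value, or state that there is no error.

Step 1: x = (65*54 + 45) mod 68 = 19 — confirmed correct.
Step 2: x = (65*19 + 45) mod 68 = 56 — confirmed correct.
Step 3: x = (65*56 + 45) mod 68 = 13 — consistent with the record.
Step 4: x = (65*13 + 45) mod 68 = 6 — checks out.
Step 5: x = (65*6 + 45) mod 68 = 27 — same as recorded.
Step 6: x = (65*27 + 45) mod 68 = 32 — exactly as logged.
Step 7: x = (65*32 + 45) mod 68 = 17 — confirmed correct.
Step 8: x = (65*17 + 45) mod 68 = 62 — confirmed correct.
Step 9: x = (65*62 + 45) mod 68 = 63 — a discrepancy with the record.
Conclusion: step 9 carries the first error; the entry should be x = 63.

step 9, x = 63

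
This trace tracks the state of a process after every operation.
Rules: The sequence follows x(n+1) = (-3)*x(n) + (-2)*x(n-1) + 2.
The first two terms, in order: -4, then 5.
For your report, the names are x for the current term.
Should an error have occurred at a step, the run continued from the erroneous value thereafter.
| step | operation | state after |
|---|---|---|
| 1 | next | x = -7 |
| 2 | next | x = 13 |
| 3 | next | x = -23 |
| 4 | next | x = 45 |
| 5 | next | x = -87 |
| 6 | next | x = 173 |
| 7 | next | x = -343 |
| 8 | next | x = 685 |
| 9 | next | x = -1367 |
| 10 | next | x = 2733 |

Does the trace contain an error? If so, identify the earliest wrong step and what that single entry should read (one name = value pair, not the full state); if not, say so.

step 1: x = -3*(5) + (-2)*(-4) + (2) = -5 -> the recorded entry deviates here
Step 1 is the first one off; corrected, x = -5.

step 1, x = -5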